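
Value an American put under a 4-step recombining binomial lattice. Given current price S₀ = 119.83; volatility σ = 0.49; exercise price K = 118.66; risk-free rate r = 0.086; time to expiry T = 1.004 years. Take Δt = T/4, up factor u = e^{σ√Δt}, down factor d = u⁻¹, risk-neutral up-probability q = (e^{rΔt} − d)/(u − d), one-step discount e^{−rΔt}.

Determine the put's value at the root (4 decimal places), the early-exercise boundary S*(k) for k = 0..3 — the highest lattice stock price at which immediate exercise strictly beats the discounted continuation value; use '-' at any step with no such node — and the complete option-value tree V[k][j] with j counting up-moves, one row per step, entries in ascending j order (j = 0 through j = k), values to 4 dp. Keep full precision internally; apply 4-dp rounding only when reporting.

price = 17.6351
boundary = - - 73.3392 93.7456
tree:
17.6351
28.8919 6.3796
45.3208 12.6073 0.0000
61.2852 24.9144 0.0000 0.0000
73.7744 45.3208 0.0000 0.0000 0.0000

Δt=0.25100, u=1.27825, d=0.78232, q=0.48293, disc=e^(-rΔt)=0.97865
k=4 terminal: V=max(K-S,0) → 73.7744 45.3208 0.0000 0.0000 0.0000
k=3: j=0 S=57.3748 intr=61.2852 cont=58.7512 V=61.2852[EX]; j=1 S=93.7456 intr=24.9144 cont=22.9334 V=24.9144[EX]; j=2 S=153.1723 intr=0.0000 cont=0.0000 V=0.0000[hold]; j=3 S=250.2706 intr=0.0000 cont=0.0000 V=0.0000[hold]  S*(3)=93.7456
k=2: j=0 S=73.3392 intr=45.3208 cont=42.7869 V=45.3208[EX]; j=1 S=119.8300 intr=0.0000 cont=12.6073 V=12.6073[hold]; j=2 S=195.7920 intr=0.0000 cont=0.0000 V=0.0000[hold]  S*(2)=73.3392
k=1: j=0 S=93.7456 intr=24.9144 cont=28.8919 V=28.8919[hold]; j=1 S=153.1723 intr=0.0000 cont=6.3796 V=6.3796[hold]  S*(1)=-
k=0: j=0 S=119.8300 intr=0.0000 cont=17.6351 V=17.6351[hold]  S*(0)=-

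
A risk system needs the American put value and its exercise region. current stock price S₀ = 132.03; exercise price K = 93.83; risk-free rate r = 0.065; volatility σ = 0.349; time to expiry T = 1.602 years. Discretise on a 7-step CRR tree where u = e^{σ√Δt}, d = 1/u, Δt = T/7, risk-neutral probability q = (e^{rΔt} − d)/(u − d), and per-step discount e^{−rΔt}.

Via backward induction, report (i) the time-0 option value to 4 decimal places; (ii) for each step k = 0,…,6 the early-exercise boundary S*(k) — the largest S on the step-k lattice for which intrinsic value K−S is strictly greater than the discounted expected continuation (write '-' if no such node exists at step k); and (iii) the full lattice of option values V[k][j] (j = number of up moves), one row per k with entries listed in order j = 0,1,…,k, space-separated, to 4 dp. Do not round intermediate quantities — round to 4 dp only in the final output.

price = 4.2960
boundary = - - - - 67.7075 57.2964 67.7075
tree:
4.2960
7.0544 1.6988
11.2942 3.0760 0.3889
17.5217 5.4783 0.7943 0.0000
26.1225 9.5466 1.6222 0.0000 0.0000
36.5336 16.1439 3.3131 0.0000 0.0000 0.0000
45.3438 26.1225 6.7666 0.0000 0.0000 0.0000 0.0000
52.7992 36.5336 13.8198 0.0000 0.0000 0.0000 0.0000 0.0000

Δt=0.22886, u=1.18170, d=0.84624, q=0.50303, disc=e^(-rΔt)=0.98523
k=7 terminal: V=max(K-S,0) → 52.7992 36.5336 13.8198 0.0000 0.0000 0.0000 0.0000 0.0000
k=6: j=0 S=48.4862 intr=45.3438 cont=43.9583 V=45.3438[EX]; j=1 S=67.7075 intr=26.1225 cont=24.7371 V=26.1225[EX]; j=2 S=94.5485 intr=0.0000 cont=6.7666 V=6.7666[hold]; j=3 S=132.0300 intr=0.0000 cont=0.0000 V=0.0000[hold]; j=4 S=184.3702 intr=0.0000 cont=0.0000 V=0.0000[hold]; j=5 S=257.4593 intr=0.0000 cont=0.0000 V=0.0000[hold]; j=6 S=359.5230 intr=0.0000 cont=0.0000 V=0.0000[hold]  S*(6)=67.7075
k=5: j=0 S=57.2964 intr=36.5336 cont=35.1481 V=36.5336[EX]; j=1 S=80.0102 intr=13.8198 cont=16.1439 V=16.1439[hold]; j=2 S=111.7284 intr=0.0000 cont=3.3131 V=3.3131[hold]; j=3 S=156.0205 intr=0.0000 cont=0.0000 V=0.0000[hold]; j=4 S=217.8711 intr=0.0000 cont=0.0000 V=0.0000[hold]; j=5 S=304.2410 intr=0.0000 cont=0.0000 V=0.0000[hold]  S*(5)=57.2964
k=4: j=0 S=67.7075 intr=26.1225 cont=25.8889 V=26.1225[EX]; j=1 S=94.5485 intr=0.0000 cont=9.5466 V=9.5466[hold]; j=2 S=132.0300 intr=0.0000 cont=1.6222 V=1.6222[hold]; j=3 S=184.3702 intr=0.0000 cont=0.0000 V=0.0000[hold]; j=4 S=257.4593 intr=0.0000 cont=0.0000 V=0.0000[hold]  S*(4)=67.7075
k=3: j=0 S=80.0102 intr=13.8198 cont=17.5217 V=17.5217[hold]; j=1 S=111.7284 intr=0.0000 cont=5.4783 V=5.4783[hold]; j=2 S=156.0205 intr=0.0000 cont=0.7943 V=0.7943[hold]; j=3 S=217.8711 intr=0.0000 cont=0.0000 V=0.0000[hold]  S*(3)=-
k=2: j=0 S=94.5485 intr=0.0000 cont=11.2942 V=11.2942[hold]; j=1 S=132.0300 intr=0.0000 cont=3.0760 V=3.0760[hold]; j=2 S=184.3702 intr=0.0000 cont=0.3889 V=0.3889[hold]  S*(2)=-
k=1: j=0 S=111.7284 intr=0.0000 cont=7.0544 V=7.0544[hold]; j=1 S=156.0205 intr=0.0000 cont=1.6988 V=1.6988[hold]  S*(1)=-
k=0: j=0 S=132.0300 intr=0.0000 cont=4.2960 V=4.2960[hold]  S*(0)=-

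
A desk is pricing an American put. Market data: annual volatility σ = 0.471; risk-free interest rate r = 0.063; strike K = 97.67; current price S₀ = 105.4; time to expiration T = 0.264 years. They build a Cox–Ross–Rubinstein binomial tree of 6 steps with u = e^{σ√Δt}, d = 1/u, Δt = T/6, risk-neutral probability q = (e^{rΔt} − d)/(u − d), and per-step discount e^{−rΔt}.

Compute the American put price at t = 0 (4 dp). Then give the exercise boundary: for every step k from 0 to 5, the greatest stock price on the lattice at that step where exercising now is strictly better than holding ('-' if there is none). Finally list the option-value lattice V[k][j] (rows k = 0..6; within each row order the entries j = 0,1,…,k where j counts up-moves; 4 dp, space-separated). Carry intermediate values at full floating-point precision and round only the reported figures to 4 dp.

price = 6.1168
boundary = - - - - 70.9923 78.3644
tree:
6.1168
9.3627 2.7643
13.8735 4.7086 0.7510
19.7372 7.8331 1.4748 0.0000
26.6777 12.6065 2.8962 0.0000 0.0000
33.3562 19.3056 5.6872 0.0000 0.0000 0.0000
39.4065 26.6777 11.1680 0.0000 0.0000 0.0000 0.0000

Δt=0.04400, u=1.10384, d=0.90593, q=0.48935, disc=e^(-rΔt)=0.99723
k=6 terminal: V=max(K-S,0) → 39.4065 26.6777 11.1680 0.0000 0.0000 0.0000 0.0000
k=5: j=0 S=64.3138 intr=33.3562 cont=33.0859 V=33.3562[EX]; j=1 S=78.3644 intr=19.3056 cont=19.0353 V=19.3056[EX]; j=2 S=95.4846 intr=2.1854 cont=5.6872 V=5.6872[hold]; j=3 S=116.3451 intr=0.0000 cont=0.0000 V=0.0000[hold]; j=4 S=141.7629 intr=0.0000 cont=0.0000 V=0.0000[hold]; j=5 S=172.7338 intr=0.0000 cont=0.0000 V=0.0000[hold]  S*(5)=78.3644
k=4: j=0 S=70.9923 intr=26.6777 cont=26.4073 V=26.6777[EX]; j=1 S=86.5020 intr=11.1680 cont=12.6065 V=12.6065[hold]; j=2 S=105.4000 intr=0.0000 cont=2.8962 V=2.8962[hold]; j=3 S=128.4267 intr=0.0000 cont=0.0000 V=0.0000[hold]; j=4 S=156.4840 intr=0.0000 cont=0.0000 V=0.0000[hold]  S*(4)=70.9923
k=3: j=0 S=78.3644 intr=19.3056 cont=19.7372 V=19.7372[hold]; j=1 S=95.4846 intr=2.1854 cont=7.8331 V=7.8331[hold]; j=2 S=116.3451 intr=0.0000 cont=1.4748 V=1.4748[hold]; j=3 S=141.7629 intr=0.0000 cont=0.0000 V=0.0000[hold]  S*(3)=-
k=2: j=0 S=86.5020 intr=11.1680 cont=13.8735 V=13.8735[hold]; j=1 S=105.4000 intr=0.0000 cont=4.7086 V=4.7086[hold]; j=2 S=128.4267 intr=0.0000 cont=0.7510 V=0.7510[hold]  S*(2)=-
k=1: j=0 S=95.4846 intr=2.1854 cont=9.3627 V=9.3627[hold]; j=1 S=116.3451 intr=0.0000 cont=2.7643 V=2.7643[hold]  S*(1)=-
k=0: j=0 S=105.4000 intr=0.0000 cont=6.1168 V=6.1168[hold]  S*(0)=-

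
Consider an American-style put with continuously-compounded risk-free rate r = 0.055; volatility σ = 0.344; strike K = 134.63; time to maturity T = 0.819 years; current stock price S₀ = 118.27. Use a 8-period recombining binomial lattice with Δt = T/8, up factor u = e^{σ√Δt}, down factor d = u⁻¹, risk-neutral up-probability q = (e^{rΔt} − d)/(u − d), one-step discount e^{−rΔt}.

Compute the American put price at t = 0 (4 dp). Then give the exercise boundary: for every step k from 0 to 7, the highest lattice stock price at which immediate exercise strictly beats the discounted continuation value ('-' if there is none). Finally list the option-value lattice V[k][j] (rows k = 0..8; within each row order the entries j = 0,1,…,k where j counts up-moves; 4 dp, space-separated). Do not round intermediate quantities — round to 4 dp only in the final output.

price = 22.5490
boundary = - - 94.9013 85.0101 94.9013 85.0101 94.9013 105.9433
tree:
22.5490
30.4202 14.8736
39.7287 21.3859 8.4806
49.6199 29.7202 13.2308 3.7905
58.4801 39.7287 19.9726 6.5878 1.0149
66.4169 49.6199 28.9219 11.1817 2.0336 0.0000
73.5264 58.4801 39.7287 18.3609 4.0748 0.0000 0.0000
79.8950 66.4169 49.6199 28.6867 8.1648 0.0000 0.0000 0.0000
85.5997 73.5264 58.4801 39.7287 16.3600 0.0000 0.0000 0.0000 0.0000

Δt=0.10237  u=1.11635  d=0.89577  q=0.49811  discount=0.99439
step 8 (expiry): payoffs max(K−S,0) = 85.5997 73.5264 58.4801 39.7287 16.3600 0.0000 0.0000 0.0000 0.0000
step 7: (k=7,j=0): S=54.7350, (K−S)⁺=79.8950, hold=79.1390 ⇒ V=79.8950 exercise | (k=7,j=1): S=68.2131, (K−S)⁺=66.4169, hold=65.6609 ⇒ V=66.4169 exercise | (k=7,j=2): S=85.0101, (K−S)⁺=49.6199, hold=48.8639 ⇒ V=49.6199 exercise | (k=7,j=3): S=105.9433, (K−S)⁺=28.6867, hold=27.9308 ⇒ V=28.6867 exercise | (k=7,j=4): S=132.0310, (K−S)⁺=2.5990, hold=8.1648 ⇒ V=8.1648 continue | (k=7,j=5): S=164.5427, (K−S)⁺=0.0000, hold=0.0000 ⇒ V=0.0000 continue | (k=7,j=6): S=205.0601, (K−S)⁺=0.0000, hold=0.0000 ⇒ V=0.0000 continue | (k=7,j=7): S=255.5546, (K−S)⁺=0.0000, hold=0.0000 ⇒ V=0.0000 continue  boundary S*=105.9433
step 6: (k=6,j=0): S=61.1036, (K−S)⁺=73.5264, hold=72.7705 ⇒ V=73.5264 exercise | (k=6,j=1): S=76.1499, (K−S)⁺=58.4801, hold=57.7242 ⇒ V=58.4801 exercise | (k=6,j=2): S=94.9013, (K−S)⁺=39.7287, hold=38.9728 ⇒ V=39.7287 exercise | (k=6,j=3): S=118.2700, (K−S)⁺=16.3600, hold=18.3609 ⇒ V=18.3609 continue | (k=6,j=4): S=147.3931, (K−S)⁺=0.0000, hold=4.0748 ⇒ V=4.0748 continue | (k=6,j=5): S=183.6876, (K−S)⁺=0.0000, hold=0.0000 ⇒ V=0.0000 continue | (k=6,j=6): S=228.9193, (K−S)⁺=0.0000, hold=0.0000 ⇒ V=0.0000 continue  boundary S*=94.9013
step 5: (k=5,j=0): S=68.2131, (K−S)⁺=66.4169, hold=65.6609 ⇒ V=66.4169 exercise | (k=5,j=1): S=85.0101, (K−S)⁺=49.6199, hold=48.8639 ⇒ V=49.6199 exercise | (k=5,j=2): S=105.9433, (K−S)⁺=28.6867, hold=28.9219 ⇒ V=28.9219 continue | (k=5,j=3): S=132.0310, (K−S)⁺=2.5990, hold=11.1817 ⇒ V=11.1817 continue | (k=5,j=4): S=164.5427, (K−S)⁺=0.0000, hold=2.0336 ⇒ V=2.0336 continue | (k=5,j=5): S=205.0601, (K−S)⁺=0.0000, hold=0.0000 ⇒ V=0.0000 continue  boundary S*=85.0101
step 4: (k=4,j=0): S=76.1499, (K−S)⁺=58.4801, hold=57.7242 ⇒ V=58.4801 exercise | (k=4,j=1): S=94.9013, (K−S)⁺=39.7287, hold=39.0893 ⇒ V=39.7287 exercise | (k=4,j=2): S=118.2700, (K−S)⁺=16.3600, hold=19.9726 ⇒ V=19.9726 continue | (k=4,j=3): S=147.3931, (K−S)⁺=0.0000, hold=6.5878 ⇒ V=6.5878 continue | (k=4,j=4): S=183.6876, (K−S)⁺=0.0000, hold=1.0149 ⇒ V=1.0149 continue  boundary S*=94.9013
step 3: (k=3,j=0): S=85.0101, (K−S)⁺=49.6199, hold=48.8639 ⇒ V=49.6199 exercise | (k=3,j=1): S=105.9433, (K−S)⁺=28.6867, hold=29.7202 ⇒ V=29.7202 continue | (k=3,j=2): S=132.0310, (K−S)⁺=2.5990, hold=13.2308 ⇒ V=13.2308 continue | (k=3,j=3): S=164.5427, (K−S)⁺=0.0000, hold=3.7905 ⇒ V=3.7905 continue  boundary S*=85.0101
step 2: (k=2,j=0): S=94.9013, (K−S)⁺=39.7287, hold=39.4847 ⇒ V=39.7287 exercise | (k=2,j=1): S=118.2700, (K−S)⁺=16.3600, hold=21.3859 ⇒ V=21.3859 continue | (k=2,j=2): S=147.3931, (K−S)⁺=0.0000, hold=8.4806 ⇒ V=8.4806 continue  boundary S*=94.9013
step 1: (k=1,j=0): S=105.9433, (K−S)⁺=28.6867, hold=30.4202 ⇒ V=30.4202 continue | (k=1,j=1): S=132.0310, (K−S)⁺=2.5990, hold=14.8736 ⇒ V=14.8736 continue  boundary S*=-
step 0: (k=0,j=0): S=118.2700, (K−S)⁺=16.3600, hold=22.5490 ⇒ V=22.5490 continue  boundary S*=-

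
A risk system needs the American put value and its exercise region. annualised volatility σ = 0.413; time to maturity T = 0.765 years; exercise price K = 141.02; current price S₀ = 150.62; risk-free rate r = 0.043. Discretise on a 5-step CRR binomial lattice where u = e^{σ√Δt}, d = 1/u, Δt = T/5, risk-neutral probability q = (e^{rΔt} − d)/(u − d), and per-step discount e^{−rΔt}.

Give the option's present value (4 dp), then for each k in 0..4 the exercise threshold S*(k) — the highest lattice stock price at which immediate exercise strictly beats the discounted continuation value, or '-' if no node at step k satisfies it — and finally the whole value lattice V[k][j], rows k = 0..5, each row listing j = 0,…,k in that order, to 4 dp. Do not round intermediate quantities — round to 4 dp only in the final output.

price = 15.3773
boundary = - - - 92.7699 109.0349
tree:
15.3773
23.3568 6.9458
34.3144 11.8092 1.7736
48.2501 19.6918 3.4336 0.0000
62.0888 31.9851 6.6471 0.0000 0.0000
73.8631 48.2501 12.8684 0.0000 0.0000 0.0000

Δt=0.15300, u=1.17533, d=0.85083, q=0.48004, disc=e^(-rΔt)=0.99344
k=5 terminal: V=max(K-S,0) → 73.8631 48.2501 12.8684 0.0000 0.0000 0.0000
k=4: j=0 S=78.9312 intr=62.0888 cont=61.1641 V=62.0888[EX]; j=1 S=109.0349 intr=31.9851 cont=31.0603 V=31.9851[EX]; j=2 S=150.6200 intr=0.0000 cont=6.6471 V=6.6471[hold]; j=3 S=208.0653 intr=0.0000 cont=0.0000 V=0.0000[hold]; j=4 S=287.4197 intr=0.0000 cont=0.0000 V=0.0000[hold]  S*(4)=109.0349
k=3: j=0 S=92.7699 intr=48.2501 cont=47.3253 V=48.2501[EX]; j=1 S=128.1516 intr=12.8684 cont=19.6918 V=19.6918[hold]; j=2 S=177.0277 intr=0.0000 cont=3.4336 V=3.4336[hold]; j=3 S=244.5446 intr=0.0000 cont=0.0000 V=0.0000[hold]  S*(3)=92.7699
k=2: j=0 S=109.0349 intr=31.9851 cont=34.3144 V=34.3144[hold]; j=1 S=150.6200 intr=0.0000 cont=11.8092 V=11.8092[hold]; j=2 S=208.0653 intr=0.0000 cont=1.7736 V=1.7736[hold]  S*(2)=-
k=1: j=0 S=128.1516 intr=12.8684 cont=23.3568 V=23.3568[hold]; j=1 S=177.0277 intr=0.0000 cont=6.9458 V=6.9458[hold]  S*(1)=-
k=0: j=0 S=150.6200 intr=0.0000 cont=15.3773 V=15.3773[hold]  S*(0)=-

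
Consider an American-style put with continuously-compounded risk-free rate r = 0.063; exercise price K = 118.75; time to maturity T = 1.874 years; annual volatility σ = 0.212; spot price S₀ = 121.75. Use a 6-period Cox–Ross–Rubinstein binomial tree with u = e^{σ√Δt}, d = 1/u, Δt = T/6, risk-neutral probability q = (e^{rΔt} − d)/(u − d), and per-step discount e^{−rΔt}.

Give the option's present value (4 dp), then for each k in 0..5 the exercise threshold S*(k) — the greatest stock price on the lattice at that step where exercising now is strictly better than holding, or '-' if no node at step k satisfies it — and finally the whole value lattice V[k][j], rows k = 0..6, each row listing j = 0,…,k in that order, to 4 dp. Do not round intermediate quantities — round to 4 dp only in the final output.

Δt=0.31233, u=1.12578, d=0.88827, q=0.55408, disc=e^(-rΔt)=0.98052
k=6 terminal: V=max(K-S,0) → 58.9450 42.9537 22.6865 0.0000 0.0000 0.0000 0.0000
k=5: j=0 S=67.3276 intr=51.4224 cont=49.1086 V=51.4224[EX]; j=1 S=85.3303 intr=33.4197 cont=31.1059 V=33.4197[EX]; j=2 S=108.1468 intr=10.6032 cont=9.9192 V=10.6032[EX]; j=3 S=137.0642 intr=0.0000 cont=0.0000 V=0.0000[hold]; j=4 S=173.7139 intr=0.0000 cont=0.0000 V=0.0000[hold]; j=5 S=220.1633 intr=0.0000 cont=0.0000 V=0.0000[hold]  S*(5)=108.1468
k=4: j=0 S=75.7963 intr=42.9537 cont=40.6399 V=42.9537[EX]; j=1 S=96.0635 intr=22.6865 cont=20.3727 V=22.6865[EX]; j=2 S=121.7500 intr=0.0000 cont=4.6360 V=4.6360[hold]; j=3 S=154.3048 intr=0.0000 cont=0.0000 V=0.0000[hold]; j=4 S=195.5644 intr=0.0000 cont=0.0000 V=0.0000[hold]  S*(4)=96.0635
k=3: j=0 S=85.3303 intr=33.4197 cont=31.1059 V=33.4197[EX]; j=1 S=108.1468 intr=10.6032 cont=12.4379 V=12.4379[hold]; j=2 S=137.0642 intr=0.0000 cont=2.0270 V=2.0270[hold]; j=3 S=173.7139 intr=0.0000 cont=0.0000 V=0.0000[hold]  S*(3)=85.3303
k=2: j=0 S=96.0635 intr=22.6865 cont=21.3694 V=22.6865[EX]; j=1 S=121.7500 intr=0.0000 cont=6.5395 V=6.5395[hold]; j=2 S=154.3048 intr=0.0000 cont=0.8863 V=0.8863[hold]  S*(2)=96.0635
k=1: j=0 S=108.1468 intr=10.6032 cont=13.4720 V=13.4720[hold]; j=1 S=137.0642 intr=0.0000 cont=3.3408 V=3.3408[hold]  S*(1)=-
k=0: j=0 S=121.7500 intr=0.0000 cont=7.7054 V=7.7054[hold]  S*(0)=-

price = 7.7054
boundary = - - 96.0635 85.3303 96.0635 108.1468
tree:
7.7054
13.4720 3.3408
22.6865 6.5395 0.8863
33.4197 12.4379 2.0270 0.0000
42.9537 22.6865 4.6360 0.0000 0.0000
51.4224 33.4197 10.6032 0.0000 0.0000 0.0000
58.9450 42.9537 22.6865 0.0000 0.0000 0.0000 0.0000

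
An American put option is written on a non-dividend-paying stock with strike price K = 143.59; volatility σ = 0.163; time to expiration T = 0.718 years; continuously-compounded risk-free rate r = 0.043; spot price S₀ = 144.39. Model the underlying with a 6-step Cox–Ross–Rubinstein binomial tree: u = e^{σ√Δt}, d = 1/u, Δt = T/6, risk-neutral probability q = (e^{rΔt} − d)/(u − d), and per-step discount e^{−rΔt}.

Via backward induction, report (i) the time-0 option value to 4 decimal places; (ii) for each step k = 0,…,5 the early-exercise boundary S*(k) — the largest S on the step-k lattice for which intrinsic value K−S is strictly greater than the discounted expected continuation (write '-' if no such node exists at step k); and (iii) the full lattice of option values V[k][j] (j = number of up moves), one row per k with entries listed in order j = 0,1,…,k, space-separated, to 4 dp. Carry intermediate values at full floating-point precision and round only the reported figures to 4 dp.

Δt=0.11967  u=1.05801  d=0.94517  q=0.53163  discount=0.99487
step 6 (expiry): payoffs max(K−S,0) = 40.6445 28.3551 14.5987 0.0000 0.0000 0.0000 0.0000
step 5: (k=5,j=0): S=108.9170, (K−S)⁺=34.6730, hold=33.9360 ⇒ V=34.6730 exercise | (k=5,j=1): S=121.9192, (K−S)⁺=21.6708, hold=20.9338 ⇒ V=21.6708 exercise | (k=5,j=2): S=136.4737, (K−S)⁺=7.1163, hold=6.8025 ⇒ V=7.1163 exercise | (k=5,j=3): S=152.7655, (K−S)⁺=0.0000, hold=0.0000 ⇒ V=0.0000 continue | (k=5,j=4): S=171.0023, (K−S)⁺=0.0000, hold=0.0000 ⇒ V=0.0000 continue | (k=5,j=5): S=191.4162, (K−S)⁺=0.0000, hold=0.0000 ⇒ V=0.0000 continue  boundary S*=136.4737
step 4: (k=4,j=0): S=115.2349, (K−S)⁺=28.3551, hold=27.6182 ⇒ V=28.3551 exercise | (k=4,j=1): S=128.9913, (K−S)⁺=14.5987, hold=13.8617 ⇒ V=14.5987 exercise | (k=4,j=2): S=144.3900, (K−S)⁺=0.0000, hold=3.3160 ⇒ V=3.3160 continue | (k=4,j=3): S=161.6269, (K−S)⁺=0.0000, hold=0.0000 ⇒ V=0.0000 continue | (k=4,j=4): S=180.9215, (K−S)⁺=0.0000, hold=0.0000 ⇒ V=0.0000 continue  boundary S*=128.9913
step 3: (k=3,j=0): S=121.9192, (K−S)⁺=21.6708, hold=20.9338 ⇒ V=21.6708 exercise | (k=3,j=1): S=136.4737, (K−S)⁺=7.1163, hold=8.5563 ⇒ V=8.5563 continue | (k=3,j=2): S=152.7655, (K−S)⁺=0.0000, hold=1.5451 ⇒ V=1.5451 continue | (k=3,j=3): S=171.0023, (K−S)⁺=0.0000, hold=0.0000 ⇒ V=0.0000 continue  boundary S*=121.9192
step 2: (k=2,j=0): S=128.9913, (K−S)⁺=14.5987, hold=14.6233 ⇒ V=14.6233 continue | (k=2,j=1): S=144.3900, (K−S)⁺=0.0000, hold=4.8042 ⇒ V=4.8042 continue | (k=2,j=2): S=161.6269, (K−S)⁺=0.0000, hold=0.7200 ⇒ V=0.7200 continue  boundary S*=-
step 1: (k=1,j=0): S=136.4737, (K−S)⁺=7.1163, hold=9.3549 ⇒ V=9.3549 continue | (k=1,j=1): S=152.7655, (K−S)⁺=0.0000, hold=2.6194 ⇒ V=2.6194 continue  boundary S*=-
step 0: (k=0,j=0): S=144.3900, (K−S)⁺=0.0000, hold=5.7445 ⇒ V=5.7445 continue  boundary S*=-

price = 5.7445
boundary = - - - 121.9192 128.9913 136.4737
tree:
5.7445
9.3549 2.6194
14.6233 4.8042 0.7200
21.6708 8.5563 1.5451 0.0000
28.3551 14.5987 3.3160 0.0000 0.0000
34.6730 21.6708 7.1163 0.0000 0.0000 0.0000
40.6445 28.3551 14.5987 0.0000 0.0000 0.0000 0.0000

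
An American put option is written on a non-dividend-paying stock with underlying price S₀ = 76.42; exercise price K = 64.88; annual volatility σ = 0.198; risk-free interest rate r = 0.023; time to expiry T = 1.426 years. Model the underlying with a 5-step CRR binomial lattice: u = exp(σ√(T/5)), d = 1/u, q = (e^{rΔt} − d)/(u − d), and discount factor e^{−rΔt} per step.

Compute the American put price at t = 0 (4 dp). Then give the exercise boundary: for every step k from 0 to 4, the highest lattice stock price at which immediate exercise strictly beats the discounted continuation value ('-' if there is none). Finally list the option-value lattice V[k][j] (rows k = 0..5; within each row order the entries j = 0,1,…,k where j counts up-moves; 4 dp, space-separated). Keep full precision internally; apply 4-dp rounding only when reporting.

Δt=0.28520  u=1.11153  d=0.89966  q=0.50465  discount=0.99346
step 5 (expiry): payoffs max(K−S,0) = 19.8403 9.2332 0.0000 0.0000 0.0000 0.0000
step 4: (k=4,j=0): S=50.0631, (K−S)⁺=14.8169, hold=14.3927 ⇒ V=14.8169 exercise | (k=4,j=1): S=61.8532, (K−S)⁺=3.0268, hold=4.5438 ⇒ V=4.5438 continue | (k=4,j=2): S=76.4200, (K−S)⁺=0.0000, hold=0.0000 ⇒ V=0.0000 continue | (k=4,j=3): S=94.4173, (K−S)⁺=0.0000, hold=0.0000 ⇒ V=0.0000 continue | (k=4,j=4): S=116.6532, (K−S)⁺=0.0000, hold=0.0000 ⇒ V=0.0000 continue  boundary S*=50.0631
step 3: (k=3,j=0): S=55.6468, (K−S)⁺=9.2332, hold=9.5696 ⇒ V=9.5696 continue | (k=3,j=1): S=68.7519, (K−S)⁺=0.0000, hold=2.2360 ⇒ V=2.2360 continue | (k=3,j=2): S=84.9434, (K−S)⁺=0.0000, hold=0.0000 ⇒ V=0.0000 continue | (k=3,j=3): S=104.9480, (K−S)⁺=0.0000, hold=0.0000 ⇒ V=0.0000 continue  boundary S*=-
step 2: (k=2,j=0): S=61.8532, (K−S)⁺=3.0268, hold=5.8303 ⇒ V=5.8303 continue | (k=2,j=1): S=76.4200, (K−S)⁺=0.0000, hold=1.1004 ⇒ V=1.1004 continue | (k=2,j=2): S=94.4173, (K−S)⁺=0.0000, hold=0.0000 ⇒ V=0.0000 continue  boundary S*=-
step 1: (k=1,j=0): S=68.7519, (K−S)⁺=0.0000, hold=3.4208 ⇒ V=3.4208 continue | (k=1,j=1): S=84.9434, (K−S)⁺=0.0000, hold=0.5415 ⇒ V=0.5415 continue  boundary S*=-
step 0: (k=0,j=0): S=76.4200, (K−S)⁺=0.0000, hold=1.9549 ⇒ V=1.9549 continue  boundary S*=-

price = 1.9549
boundary = - - - - 50.0631
tree:
1.9549
3.4208 0.5415
5.8303 1.1004 0.0000
9.5696 2.2360 0.0000 0.0000
14.8169 4.5438 0.0000 0.0000 0.0000
19.8403 9.2332 0.0000 0.0000 0.0000 0.0000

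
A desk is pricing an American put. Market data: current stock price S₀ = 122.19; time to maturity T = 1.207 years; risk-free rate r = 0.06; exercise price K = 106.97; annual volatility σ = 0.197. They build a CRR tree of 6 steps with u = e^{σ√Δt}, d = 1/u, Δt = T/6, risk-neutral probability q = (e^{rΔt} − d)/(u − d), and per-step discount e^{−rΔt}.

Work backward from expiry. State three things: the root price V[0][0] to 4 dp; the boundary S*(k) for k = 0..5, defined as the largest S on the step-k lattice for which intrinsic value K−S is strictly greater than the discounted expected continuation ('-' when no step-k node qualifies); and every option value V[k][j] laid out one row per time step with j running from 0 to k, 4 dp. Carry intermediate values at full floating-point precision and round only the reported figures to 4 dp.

price = 2.5409
boundary = - - - - 85.8109 93.7381
tree:
2.5409
4.5495 0.9309
7.9179 1.8559 0.1842
13.2779 3.6470 0.4112 0.0000
21.1591 7.0342 0.9178 0.0000 0.0000
28.4158 13.2319 2.0485 0.0000 0.0000 0.0000
35.0589 21.1591 4.5725 0.0000 0.0000 0.0000 0.0000

Δt=0.20117, u=1.09238, d=0.91543, q=0.54655, disc=e^(-rΔt)=0.98800
k=6 terminal: V=max(K-S,0) → 35.0589 21.1591 4.5725 0.0000 0.0000 0.0000 0.0000
k=5: j=0 S=78.5542 intr=28.4158 cont=27.1324 V=28.4158[EX]; j=1 S=93.7381 intr=13.2319 cont=11.9486 V=13.2319[EX]; j=2 S=111.8568 intr=0.0000 cont=2.0485 V=2.0485[hold]; j=3 S=133.4778 intr=0.0000 cont=0.0000 V=0.0000[hold]; j=4 S=159.2779 intr=0.0000 cont=0.0000 V=0.0000[hold]; j=5 S=190.0649 intr=0.0000 cont=0.0000 V=0.0000[hold]  S*(5)=93.7381
k=4: j=0 S=85.8109 intr=21.1591 cont=19.8757 V=21.1591[EX]; j=1 S=102.3975 intr=4.5725 cont=7.0342 V=7.0342[hold]; j=2 S=122.1900 intr=0.0000 cont=0.9178 V=0.9178[hold]; j=3 S=145.8083 intr=0.0000 cont=0.0000 V=0.0000[hold]; j=4 S=173.9917 intr=0.0000 cont=0.0000 V=0.0000[hold]  S*(4)=85.8109
k=3: j=0 S=93.7381 intr=13.2319 cont=13.2779 V=13.2779[hold]; j=1 S=111.8568 intr=0.0000 cont=3.6470 V=3.6470[hold]; j=2 S=133.4778 intr=0.0000 cont=0.4112 V=0.4112[hold]; j=3 S=159.2779 intr=0.0000 cont=0.0000 V=0.0000[hold]  S*(3)=-
k=2: j=0 S=102.3975 intr=4.5725 cont=7.9179 V=7.9179[hold]; j=1 S=122.1900 intr=0.0000 cont=1.8559 V=1.8559[hold]; j=2 S=145.8083 intr=0.0000 cont=0.1842 V=0.1842[hold]  S*(2)=-
k=1: j=0 S=111.8568 intr=0.0000 cont=4.5495 V=4.5495[hold]; j=1 S=133.4778 intr=0.0000 cont=0.9309 V=0.9309[hold]  S*(1)=-
k=0: j=0 S=122.1900 intr=0.0000 cont=2.5409 V=2.5409[hold]  S*(0)=-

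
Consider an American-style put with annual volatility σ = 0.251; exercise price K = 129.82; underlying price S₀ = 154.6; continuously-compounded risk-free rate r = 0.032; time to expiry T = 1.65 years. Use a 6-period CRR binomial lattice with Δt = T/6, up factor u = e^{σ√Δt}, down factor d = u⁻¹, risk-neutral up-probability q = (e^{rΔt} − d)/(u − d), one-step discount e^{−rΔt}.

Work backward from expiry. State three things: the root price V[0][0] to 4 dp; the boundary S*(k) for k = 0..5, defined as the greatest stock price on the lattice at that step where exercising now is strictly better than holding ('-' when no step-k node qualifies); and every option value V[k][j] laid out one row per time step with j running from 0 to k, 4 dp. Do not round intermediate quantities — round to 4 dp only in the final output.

Δt=0.27500  u=1.14068  d=0.87667  q=0.50062  discount=0.99124
step 6 (expiry): payoffs max(K−S,0) = 59.6383 38.5028 11.0023 0.0000 0.0000 0.0000 0.0000
step 5: (k=5,j=0): S=80.0550, (K−S)⁺=49.7650, hold=48.6276 ⇒ V=49.7650 exercise | (k=5,j=1): S=104.1638, (K−S)⁺=25.6562, hold=24.5188 ⇒ V=25.6562 exercise | (k=5,j=2): S=135.5331, (K−S)⁺=0.0000, hold=5.4462 ⇒ V=5.4462 continue | (k=5,j=3): S=176.3493, (K−S)⁺=0.0000, hold=0.0000 ⇒ V=0.0000 continue | (k=5,j=4): S=229.4575, (K−S)⁺=0.0000, hold=0.0000 ⇒ V=0.0000 continue | (k=5,j=5): S=298.5593, (K−S)⁺=0.0000, hold=0.0000 ⇒ V=0.0000 continue  boundary S*=104.1638
step 4: (k=4,j=0): S=91.3172, (K−S)⁺=38.5028, hold=37.3654 ⇒ V=38.5028 exercise | (k=4,j=1): S=118.8177, (K−S)⁺=11.0023, hold=15.4025 ⇒ V=15.4025 continue | (k=4,j=2): S=154.6000, (K−S)⁺=0.0000, hold=2.6959 ⇒ V=2.6959 continue | (k=4,j=3): S=201.1583, (K−S)⁺=0.0000, hold=0.0000 ⇒ V=0.0000 continue | (k=4,j=4): S=261.7378, (K−S)⁺=0.0000, hold=0.0000 ⇒ V=0.0000 continue  boundary S*=91.3172
step 3: (k=3,j=0): S=104.1638, (K−S)⁺=25.6562, hold=26.7023 ⇒ V=26.7023 continue | (k=3,j=1): S=135.5331, (K−S)⁺=0.0000, hold=8.9621 ⇒ V=8.9621 continue | (k=3,j=2): S=176.3493, (K−S)⁺=0.0000, hold=1.3345 ⇒ V=1.3345 continue | (k=3,j=3): S=229.4575, (K−S)⁺=0.0000, hold=0.0000 ⇒ V=0.0000 continue  boundary S*=-
step 2: (k=2,j=0): S=118.8177, (K−S)⁺=11.0023, hold=17.6651 ⇒ V=17.6651 continue | (k=2,j=1): S=154.6000, (K−S)⁺=0.0000, hold=5.0985 ⇒ V=5.0985 continue | (k=2,j=2): S=201.1583, (K−S)⁺=0.0000, hold=0.6606 ⇒ V=0.6606 continue  boundary S*=-
step 1: (k=1,j=0): S=135.5331, (K−S)⁺=0.0000, hold=11.2744 ⇒ V=11.2744 continue | (k=1,j=1): S=176.3493, (K−S)⁺=0.0000, hold=2.8516 ⇒ V=2.8516 continue  boundary S*=-
step 0: (k=0,j=0): S=154.6000, (K−S)⁺=0.0000, hold=6.9959 ⇒ V=6.9959 continue  boundary S*=-

price = 6.9959
boundary = - - - - 91.3172 104.1638
tree:
6.9959
11.2744 2.8516
17.6651 5.0985 0.6606
26.7023 8.9621 1.3345 0.0000
38.5028 15.4025 2.6959 0.0000 0.0000
49.7650 25.6562 5.4462 0.0000 0.0000 0.0000
59.6383 38.5028 11.0023 0.0000 0.0000 0.0000 0.0000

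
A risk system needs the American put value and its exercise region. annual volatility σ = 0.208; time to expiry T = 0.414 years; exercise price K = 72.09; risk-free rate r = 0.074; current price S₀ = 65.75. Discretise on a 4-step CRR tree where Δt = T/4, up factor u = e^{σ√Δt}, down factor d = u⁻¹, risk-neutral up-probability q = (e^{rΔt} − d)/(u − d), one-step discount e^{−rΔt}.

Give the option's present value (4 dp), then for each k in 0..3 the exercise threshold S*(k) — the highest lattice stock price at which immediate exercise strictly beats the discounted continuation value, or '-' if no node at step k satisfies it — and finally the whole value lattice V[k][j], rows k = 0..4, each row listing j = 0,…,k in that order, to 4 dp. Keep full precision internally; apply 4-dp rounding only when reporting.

Δt=0.10350, u=1.06921, d=0.93527, q=0.54068, disc=e^(-rΔt)=0.99237
k=4 terminal: V=max(K-S,0) → 21.7805 14.5761 6.3400 0.0000 0.0000
k=3: j=0 S=53.7912 intr=18.2988 cont=17.7488 V=18.2988[EX]; j=1 S=61.4942 intr=10.5958 cont=10.0458 V=10.5958[EX]; j=2 S=70.3003 intr=1.7897 cont=2.8899 V=2.8899[hold]; j=3 S=80.3675 intr=0.0000 cont=0.0000 V=0.0000[hold]  S*(3)=61.4942
k=2: j=0 S=57.5139 intr=14.5761 cont=14.0261 V=14.5761[EX]; j=1 S=65.7500 intr=6.3400 cont=6.3803 V=6.3803[hold]; j=2 S=75.1655 intr=0.0000 cont=1.3172 V=1.3172[hold]  S*(2)=57.5139
k=1: j=0 S=61.4942 intr=10.5958 cont=10.0674 V=10.5958[EX]; j=1 S=70.3003 intr=1.7897 cont=3.6150 V=3.6150[hold]  S*(1)=61.4942
k=0: j=0 S=65.7500 intr=6.3400 cont=6.7693 V=6.7693[hold]  S*(0)=-

price = 6.7693
boundary = - 61.4942 57.5139 61.4942
tree:
6.7693
10.5958 3.6150
14.5761 6.3803 1.3172
18.2988 10.5958 2.8899 0.0000
21.7805 14.5761 6.3400 0.0000 0.0000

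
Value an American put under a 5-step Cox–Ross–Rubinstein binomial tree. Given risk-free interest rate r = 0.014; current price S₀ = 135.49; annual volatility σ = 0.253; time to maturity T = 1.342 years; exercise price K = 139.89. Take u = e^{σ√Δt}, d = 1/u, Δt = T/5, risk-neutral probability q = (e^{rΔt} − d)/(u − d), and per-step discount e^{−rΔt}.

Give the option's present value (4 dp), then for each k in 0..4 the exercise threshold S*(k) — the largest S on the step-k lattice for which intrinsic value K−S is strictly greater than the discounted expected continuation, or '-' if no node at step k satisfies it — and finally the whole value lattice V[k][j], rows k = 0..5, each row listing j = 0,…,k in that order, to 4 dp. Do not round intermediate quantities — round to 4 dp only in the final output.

price = 17.7457
boundary = - - - 91.4397 104.2459
tree:
17.7457
25.9225 9.0828
36.3567 14.8935 2.8989
48.4503 23.6233 5.6131 0.0000
59.6833 35.6441 10.8685 0.0000 0.0000
69.5363 48.4503 21.0444 0.0000 0.0000 0.0000

Δt=0.26840, u=1.14005, d=0.87715, q=0.48160, disc=e^(-rΔt)=0.99625
k=5 terminal: V=max(K-S,0) → 69.5363 48.4503 21.0444 0.0000 0.0000 0.0000
k=4: j=0 S=80.2067 intr=59.6833 cont=59.1586 V=59.6833[EX]; j=1 S=104.2459 intr=35.6441 cont=35.1194 V=35.6441[EX]; j=2 S=135.4900 intr=4.4000 cont=10.8685 V=10.8685[hold]; j=3 S=176.0984 intr=0.0000 cont=0.0000 V=0.0000[hold]; j=4 S=228.8778 intr=0.0000 cont=0.0000 V=0.0000[hold]  S*(4)=104.2459
k=3: j=0 S=91.4397 intr=48.4503 cont=47.9256 V=48.4503[EX]; j=1 S=118.8456 intr=21.0444 cont=23.6233 V=23.6233[hold]; j=2 S=154.4654 intr=0.0000 cont=5.6131 V=5.6131[hold]; j=3 S=200.7611 intr=0.0000 cont=0.0000 V=0.0000[hold]  S*(3)=91.4397
k=2: j=0 S=104.2459 intr=35.6441 cont=36.3567 V=36.3567[hold]; j=1 S=135.4900 intr=4.4000 cont=14.8935 V=14.8935[hold]; j=2 S=176.0984 intr=0.0000 cont=2.8989 V=2.8989[hold]  S*(2)=-
k=1: j=0 S=118.8456 intr=21.0444 cont=25.9225 V=25.9225[hold]; j=1 S=154.4654 intr=0.0000 cont=9.0828 V=9.0828[hold]  S*(1)=-
k=0: j=0 S=135.4900 intr=4.4000 cont=17.7457 V=17.7457[hold]  S*(0)=-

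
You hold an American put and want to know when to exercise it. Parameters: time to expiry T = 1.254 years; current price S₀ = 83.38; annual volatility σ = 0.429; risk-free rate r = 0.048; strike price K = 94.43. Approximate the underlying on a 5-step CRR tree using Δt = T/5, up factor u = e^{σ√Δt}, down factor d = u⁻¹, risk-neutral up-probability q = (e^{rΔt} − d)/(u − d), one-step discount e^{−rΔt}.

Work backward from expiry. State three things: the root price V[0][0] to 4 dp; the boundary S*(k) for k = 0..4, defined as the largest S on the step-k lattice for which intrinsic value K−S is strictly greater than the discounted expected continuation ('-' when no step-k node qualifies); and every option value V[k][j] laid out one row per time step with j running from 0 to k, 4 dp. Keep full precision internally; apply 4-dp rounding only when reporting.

Δt=0.25080  u=1.23967  d=0.80667  q=0.47447  discount=0.98803
step 5 (expiry): payoffs max(K−S,0) = 65.9502 50.6630 27.1700 0.0000 0.0000 0.0000
step 4: (k=4,j=0): S=35.3054, (K−S)⁺=59.1246, hold=57.9946 ⇒ V=59.1246 exercise | (k=4,j=1): S=54.2565, (K−S)⁺=40.1735, hold=39.0435 ⇒ V=40.1735 exercise | (k=4,j=2): S=83.3800, (K−S)⁺=11.0500, hold=14.1079 ⇒ V=14.1079 continue | (k=4,j=3): S=128.1363, (K−S)⁺=0.0000, hold=0.0000 ⇒ V=0.0000 continue | (k=4,j=4): S=196.9166, (K−S)⁺=0.0000, hold=0.0000 ⇒ V=0.0000 continue  boundary S*=54.2565
step 3: (k=3,j=0): S=43.7670, (K−S)⁺=50.6630, hold=49.5330 ⇒ V=50.6630 exercise | (k=3,j=1): S=67.2600, (K−S)⁺=27.1700, hold=27.4736 ⇒ V=27.4736 continue | (k=3,j=2): S=103.3634, (K−S)⁺=0.0000, hold=7.3255 ⇒ V=7.3255 continue | (k=3,j=3): S=158.8463, (K−S)⁺=0.0000, hold=0.0000 ⇒ V=0.0000 continue  boundary S*=43.7670
step 2: (k=2,j=0): S=54.2565, (K−S)⁺=40.1735, hold=39.1858 ⇒ V=40.1735 exercise | (k=2,j=1): S=83.3800, (K−S)⁺=11.0500, hold=17.6996 ⇒ V=17.6996 continue | (k=2,j=2): S=128.1363, (K−S)⁺=0.0000, hold=3.8037 ⇒ V=3.8037 continue  boundary S*=54.2565
step 1: (k=1,j=0): S=67.2600, (K−S)⁺=27.1700, hold=29.1573 ⇒ V=29.1573 continue | (k=1,j=1): S=103.3634, (K−S)⁺=0.0000, hold=10.9736 ⇒ V=10.9736 continue  boundary S*=-
step 0: (k=0,j=0): S=83.3800, (K−S)⁺=11.0500, hold=20.2841 ⇒ V=20.2841 continue  boundary S*=-

price = 20.2841
boundary = - - 54.2565 43.7670 54.2565
tree:
20.2841
29.1573 10.9736
40.1735 17.6996 3.8037
50.6630 27.4736 7.3255 0.0000
59.1246 40.1735 14.1079 0.0000 0.0000
65.9502 50.6630 27.1700 0.0000 0.0000 0.0000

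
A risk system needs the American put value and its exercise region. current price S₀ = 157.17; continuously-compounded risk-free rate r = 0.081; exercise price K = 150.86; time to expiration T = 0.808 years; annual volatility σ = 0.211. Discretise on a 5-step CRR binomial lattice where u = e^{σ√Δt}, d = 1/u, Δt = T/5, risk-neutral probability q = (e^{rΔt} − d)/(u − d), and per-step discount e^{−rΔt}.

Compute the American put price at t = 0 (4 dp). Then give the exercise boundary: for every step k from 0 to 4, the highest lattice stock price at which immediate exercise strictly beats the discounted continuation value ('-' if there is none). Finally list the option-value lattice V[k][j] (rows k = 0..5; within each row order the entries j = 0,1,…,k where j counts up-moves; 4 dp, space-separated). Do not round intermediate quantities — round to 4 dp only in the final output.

price = 5.9900
boundary = - - 132.6463 121.8591 132.6463
tree:
5.9900
10.6406 2.4238
18.2137 4.8544 0.5432
29.0009 9.5309 1.2407 0.0000
38.9109 18.2137 2.8336 0.0000 0.0000
48.0150 29.0009 6.4716 0.0000 0.0000 0.0000

params: Δt=0.16160 u=1.08852 d=0.91868 q=0.55638 e^(-rΔt)=0.98700
t_5 payoffs: 48.0150 29.0009 6.4716 0.0000 0.0000 0.0000
t_4: node(4,0) S=111.9491 payoff=38.9109 vs cont=36.9491 → 38.9109 [stop]  node(4,1) S=132.6463 payoff=18.2137 vs cont=16.2519 → 18.2137 [stop]  node(4,2) S=157.1700 payoff=0.0000 vs cont=2.8336 → 2.8336 [wait]  node(4,3) S=186.2277 payoff=0.0000 vs cont=0.0000 → 0.0000 [wait]  node(4,4) S=220.6575 payoff=0.0000 vs cont=0.0000 → 0.0000 [wait]  ⇒ S*(4)=132.6463
t_3: node(3,0) S=121.8591 payoff=29.0009 vs cont=27.0391 → 29.0009 [stop]  node(3,1) S=144.3884 payoff=6.4716 vs cont=9.5309 → 9.5309 [wait]  node(3,2) S=171.0830 payoff=0.0000 vs cont=1.2407 → 1.2407 [wait]  node(3,3) S=202.7129 payoff=0.0000 vs cont=0.0000 → 0.0000 [wait]  ⇒ S*(3)=121.8591
t_2: node(2,0) S=132.6463 payoff=18.2137 vs cont=17.9319 → 18.2137 [stop]  node(2,1) S=157.1700 payoff=0.0000 vs cont=4.8544 → 4.8544 [wait]  node(2,2) S=186.2277 payoff=0.0000 vs cont=0.5432 → 0.5432 [wait]  ⇒ S*(2)=132.6463
t_1: node(1,0) S=144.3884 payoff=6.4716 vs cont=10.6406 → 10.6406 [wait]  node(1,1) S=171.0830 payoff=0.0000 vs cont=2.4238 → 2.4238 [wait]  ⇒ S*(1)=-
t_0: node(0,0) S=157.1700 payoff=0.0000 vs cont=5.9900 → 5.9900 [wait]  ⇒ S*(0)=-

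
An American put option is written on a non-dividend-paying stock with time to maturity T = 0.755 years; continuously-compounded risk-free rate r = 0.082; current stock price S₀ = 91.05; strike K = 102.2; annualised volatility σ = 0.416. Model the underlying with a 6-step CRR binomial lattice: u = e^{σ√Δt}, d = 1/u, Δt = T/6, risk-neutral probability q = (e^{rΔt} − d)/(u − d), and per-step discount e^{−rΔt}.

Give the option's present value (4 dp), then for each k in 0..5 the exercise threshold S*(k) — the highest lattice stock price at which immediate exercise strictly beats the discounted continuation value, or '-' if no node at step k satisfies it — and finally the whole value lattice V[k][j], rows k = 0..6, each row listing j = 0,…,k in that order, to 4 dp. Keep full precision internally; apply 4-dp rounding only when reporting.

price = 17.6433
boundary = - - 67.7804 58.4812 67.7804 78.5583
tree:
17.6433
25.1059 10.4938
34.4196 16.2473 4.9170
43.7188 24.2308 8.5440 1.3660
51.7422 34.4196 14.4724 2.7504 0.0000
58.6648 43.7188 23.6417 5.5377 0.0000 0.0000
64.6376 51.7422 34.4196 11.1500 0.0000 0.0000 0.0000

Δt=0.12583, u=1.15901, d=0.86280, q=0.49819, disc=e^(-rΔt)=0.98973
k=6 terminal: V=max(K-S,0) → 64.6376 51.7422 34.4196 11.1500 0.0000 0.0000 0.0000
k=5: j=0 S=43.5352 intr=58.6648 cont=57.6157 V=58.6648[EX]; j=1 S=58.4812 intr=43.7188 cont=42.6697 V=43.7188[EX]; j=2 S=78.5583 intr=23.6417 cont=22.5926 V=23.6417[EX]; j=3 S=105.5280 intr=0.0000 cont=5.5377 V=5.5377[hold]; j=4 S=141.7566 intr=0.0000 cont=0.0000 V=0.0000[hold]; j=5 S=190.4228 intr=0.0000 cont=0.0000 V=0.0000[hold]  S*(5)=78.5583
k=4: j=0 S=50.4578 intr=51.7422 cont=50.6930 V=51.7422[EX]; j=1 S=67.7804 intr=34.4196 cont=33.3705 V=34.4196[EX]; j=2 S=91.0500 intr=11.1500 cont=14.4724 V=14.4724[hold]; j=3 S=122.3082 intr=0.0000 cont=2.7504 V=2.7504[hold]; j=4 S=164.2976 intr=0.0000 cont=0.0000 V=0.0000[hold]  S*(4)=67.7804
k=3: j=0 S=58.4812 intr=43.7188 cont=42.6697 V=43.7188[EX]; j=1 S=78.5583 intr=23.6417 cont=24.2308 V=24.2308[hold]; j=2 S=105.5280 intr=0.0000 cont=8.5440 V=8.5440[hold]; j=3 S=141.7566 intr=0.0000 cont=1.3660 V=1.3660[hold]  S*(3)=58.4812
k=2: j=0 S=67.7804 intr=34.4196 cont=33.6609 V=34.4196[EX]; j=1 S=91.0500 intr=11.1500 cont=16.2473 V=16.2473[hold]; j=2 S=122.3082 intr=0.0000 cont=4.9170 V=4.9170[hold]  S*(2)=67.7804
k=1: j=0 S=78.5583 intr=23.6417 cont=25.1059 V=25.1059[hold]; j=1 S=105.5280 intr=0.0000 cont=10.4938 V=10.4938[hold]  S*(1)=-
k=0: j=0 S=91.0500 intr=11.1500 cont=17.6433 V=17.6433[hold]  S*(0)=-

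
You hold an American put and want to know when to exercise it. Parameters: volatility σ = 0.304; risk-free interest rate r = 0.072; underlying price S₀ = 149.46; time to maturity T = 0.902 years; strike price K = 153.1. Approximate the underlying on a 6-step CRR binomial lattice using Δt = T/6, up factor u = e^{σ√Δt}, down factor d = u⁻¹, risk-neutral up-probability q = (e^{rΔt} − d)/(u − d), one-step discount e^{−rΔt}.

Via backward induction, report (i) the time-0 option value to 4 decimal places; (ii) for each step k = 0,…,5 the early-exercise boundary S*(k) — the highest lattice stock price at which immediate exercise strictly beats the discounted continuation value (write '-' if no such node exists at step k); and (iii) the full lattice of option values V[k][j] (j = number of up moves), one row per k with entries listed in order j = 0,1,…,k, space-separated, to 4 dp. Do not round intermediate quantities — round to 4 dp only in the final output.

price = 15.2943
boundary = - - 118.0714 104.9433 118.0714 132.8419
tree:
15.2943
23.5958 7.8493
35.0286 13.3958 2.8251
48.1567 22.1549 5.4827 0.3980
59.8251 35.0286 10.5764 0.8323 0.0000
70.1961 48.1567 20.2581 1.7405 0.0000 0.0000
79.4140 59.8251 35.0286 3.6400 0.0000 0.0000 0.0000

Δt=0.15033, u=1.12510, d=0.88881, q=0.51662, disc=e^(-rΔt)=0.98923
k=6 terminal: V=max(K-S,0) → 79.4140 59.8251 35.0286 3.6400 0.0000 0.0000 0.0000
k=5: j=0 S=82.9039 intr=70.1961 cont=68.5479 V=70.1961[EX]; j=1 S=104.9433 intr=48.1567 cont=46.5085 V=48.1567[EX]; j=2 S=132.8419 intr=20.2581 cont=18.6099 V=20.2581[EX]; j=3 S=168.1570 intr=0.0000 cont=1.7405 V=1.7405[hold]; j=4 S=212.8605 intr=0.0000 cont=0.0000 V=0.0000[hold]; j=5 S=269.4482 intr=0.0000 cont=0.0000 V=0.0000[hold]  S*(5)=132.8419
k=4: j=0 S=93.2749 intr=59.8251 cont=58.1769 V=59.8251[EX]; j=1 S=118.0714 intr=35.0286 cont=33.3803 V=35.0286[EX]; j=2 S=149.4600 intr=3.6400 cont=10.5764 V=10.5764[hold]; j=3 S=189.1930 intr=0.0000 cont=0.8323 V=0.8323[hold]; j=4 S=239.4888 intr=0.0000 cont=0.0000 V=0.0000[hold]  S*(4)=118.0714
k=3: j=0 S=104.9433 intr=48.1567 cont=46.5085 V=48.1567[EX]; j=1 S=132.8419 intr=20.2581 cont=22.1549 V=22.1549[hold]; j=2 S=168.1570 intr=0.0000 cont=5.4827 V=5.4827[hold]; j=3 S=212.8605 intr=0.0000 cont=0.3980 V=0.3980[hold]  S*(3)=104.9433
k=2: j=0 S=118.0714 intr=35.0286 cont=34.3497 V=35.0286[EX]; j=1 S=149.4600 intr=3.6400 cont=13.3958 V=13.3958[hold]; j=2 S=189.1930 intr=0.0000 cont=2.8251 V=2.8251[hold]  S*(2)=118.0714
k=1: j=0 S=132.8419 intr=20.2581 cont=23.5958 V=23.5958[hold]; j=1 S=168.1570 intr=0.0000 cont=7.8493 V=7.8493[hold]  S*(1)=-
k=0: j=0 S=149.4600 intr=3.6400 cont=15.2943 V=15.2943[hold]  S*(0)=-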